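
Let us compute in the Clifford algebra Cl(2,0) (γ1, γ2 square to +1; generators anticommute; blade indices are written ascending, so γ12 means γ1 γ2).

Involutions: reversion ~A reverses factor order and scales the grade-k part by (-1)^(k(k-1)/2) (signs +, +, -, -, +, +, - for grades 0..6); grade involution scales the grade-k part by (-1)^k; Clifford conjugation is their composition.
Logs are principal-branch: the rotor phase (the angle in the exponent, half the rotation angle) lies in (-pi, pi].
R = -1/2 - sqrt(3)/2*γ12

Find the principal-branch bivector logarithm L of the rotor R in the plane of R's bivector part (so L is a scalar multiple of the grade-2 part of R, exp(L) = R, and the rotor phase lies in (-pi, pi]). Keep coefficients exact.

The scalar part of R is -1/2, so the principal-branch rotor phase is pinned; divide the bivector part by its sine to get the unit plane — L is the phase times that plane.
Concretely: cos(phase) = -1/2 gives phase = ±2*pi/3, and since phase/sin(phase) is even the sign is immaterial: L = (phase/sin(phase)) * <R>_2 = (4*sqrt(3)*pi/9) * <R>_2.
Answer: -2*pi/3*γ12


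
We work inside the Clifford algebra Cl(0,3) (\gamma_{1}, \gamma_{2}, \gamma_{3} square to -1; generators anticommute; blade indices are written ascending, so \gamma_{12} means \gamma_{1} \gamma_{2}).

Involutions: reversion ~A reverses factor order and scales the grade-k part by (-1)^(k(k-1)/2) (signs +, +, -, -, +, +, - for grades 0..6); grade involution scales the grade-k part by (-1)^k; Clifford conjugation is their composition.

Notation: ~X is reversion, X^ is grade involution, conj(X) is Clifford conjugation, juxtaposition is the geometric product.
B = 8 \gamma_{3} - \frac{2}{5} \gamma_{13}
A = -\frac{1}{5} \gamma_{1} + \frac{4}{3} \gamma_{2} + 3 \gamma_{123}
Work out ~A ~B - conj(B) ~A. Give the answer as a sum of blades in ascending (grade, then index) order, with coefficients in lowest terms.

first term: -\frac{6}{5} \gamma_{2} + \frac{2}{25} \gamma_{3} + 24 \gamma_{12} - \frac{8}{5} \gamma_{13} + \frac{32}{3} \gamma_{23} - \frac{8}{15} \gamma_{123}
second term: -\frac{6}{5} \gamma_{2} - \frac{2}{25} \gamma_{3} - 24 \gamma_{12} - \frac{8}{5} \gamma_{13} + \frac{32}{3} \gamma_{23} - \frac{8}{15} \gamma_{123}
Answer: \frac{4}{25} \gamma_{3} + 48 \gamma_{12}


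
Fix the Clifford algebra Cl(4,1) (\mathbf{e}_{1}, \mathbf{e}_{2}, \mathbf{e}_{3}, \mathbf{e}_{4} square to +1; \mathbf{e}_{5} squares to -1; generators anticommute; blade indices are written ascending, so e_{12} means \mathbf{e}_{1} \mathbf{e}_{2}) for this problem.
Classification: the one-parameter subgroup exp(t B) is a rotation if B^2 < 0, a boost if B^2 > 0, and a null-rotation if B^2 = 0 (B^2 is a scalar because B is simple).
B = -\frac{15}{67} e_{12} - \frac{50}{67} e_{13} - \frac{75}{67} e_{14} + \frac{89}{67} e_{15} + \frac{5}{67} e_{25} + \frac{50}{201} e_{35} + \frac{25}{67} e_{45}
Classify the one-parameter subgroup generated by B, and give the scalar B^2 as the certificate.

B^2 term by term: the squares give (-\frac{15}{67})^2*(e_{12})^2 + (-\frac{50}{67})^2*(e_{13})^2 + (-\frac{75}{67})^2*(e_{14})^2 + (\frac{89}{67})^2*(e_{15})^2 + (\frac{5}{67})^2*(e_{25})^2 + (\frac{50}{201})^2*(e_{35})^2 + (\frac{25}{67})^2*(e_{45})^2 = \frac{225}{4489}*(-1) + \frac{2500}{4489}*(-1) + \frac{5625}{4489}*(-1) + \frac{7921}{4489}*(+1) + \frac{25}{4489}*(+1) + \frac{2500}{40401}*(+1) + \frac{625}{4489}*(+1) = \frac{1}{9} (each basis 2-blade squares to minus the product of its generators' squares); cross terms between blades sharing an index anticommute and cancel; the commuting (index-disjoint) pairs give grade-4 terms 2*c*c'*(blade product), which cancel blade by blade — e_{1235}: -\frac{500}{4489} + \frac{500}{4489} = 0; e_{1245}: -\frac{750}{4489} + \frac{750}{4489} = 0; e_{1345}: -\frac{2500}{4489} + \frac{2500}{4489} = 0 — confirming B is simple. So B^2 = \frac{1}{9}.
Answer: boost, certificate B^2 = \frac{1}{9}. Why this suffices: the scalar \frac{1}{9} survives any versor conjugation, so its sign alone determines the class however B is presented.


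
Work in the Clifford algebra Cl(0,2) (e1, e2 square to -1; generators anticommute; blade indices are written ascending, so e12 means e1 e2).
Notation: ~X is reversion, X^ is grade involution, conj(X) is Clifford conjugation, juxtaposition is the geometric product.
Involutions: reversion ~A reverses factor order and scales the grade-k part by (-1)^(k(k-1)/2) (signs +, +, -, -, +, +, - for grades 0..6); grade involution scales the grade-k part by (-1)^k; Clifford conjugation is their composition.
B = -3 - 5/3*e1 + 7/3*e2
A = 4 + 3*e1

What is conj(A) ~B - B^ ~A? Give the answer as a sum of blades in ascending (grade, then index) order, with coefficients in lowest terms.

first term: -17 + 7/3*e1 + 28/3*e2 - 7*e12
second term: -17 - 7/3*e1 - 28/3*e2 + 7*e12
Answer: 14/3*e1 + 56/3*e2 - 14*e12


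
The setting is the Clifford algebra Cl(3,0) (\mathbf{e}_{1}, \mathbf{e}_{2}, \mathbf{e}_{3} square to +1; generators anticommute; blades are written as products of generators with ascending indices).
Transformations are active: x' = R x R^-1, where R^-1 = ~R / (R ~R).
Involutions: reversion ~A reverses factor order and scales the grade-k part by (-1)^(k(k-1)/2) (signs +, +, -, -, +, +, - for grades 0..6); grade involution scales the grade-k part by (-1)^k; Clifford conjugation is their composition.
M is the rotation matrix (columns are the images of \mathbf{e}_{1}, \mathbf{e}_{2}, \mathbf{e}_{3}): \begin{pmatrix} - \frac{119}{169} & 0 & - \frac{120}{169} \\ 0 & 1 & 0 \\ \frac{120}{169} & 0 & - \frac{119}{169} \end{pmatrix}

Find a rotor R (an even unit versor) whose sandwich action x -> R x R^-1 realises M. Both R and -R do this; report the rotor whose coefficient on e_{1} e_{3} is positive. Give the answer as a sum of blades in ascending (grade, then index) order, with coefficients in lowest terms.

Method: write R = a + b12*e_{1} e_{2} + b13*e_{1} e_{3} + b23*e_{2} e_{3} with a^2 + b12^2 + b13^2 + b23^2 = 1 (so R^-1 = ~R). Expanding the columns R e_j ~R gives tr M = 4a^2 - 1 and, from the antisymmetric part, M21 - M12 = -4a*b12, M13 - M31 = 4a*b13, M32 - M23 = -4a*b23.
Here tr M = -\frac{69}{169}, so a^2 = (1 + tr M)/4 = \frac{25}{169} and a = ±\frac{5}{13}. Taking a = \frac{5}{13}: M21 - M12 = 0, M13 - M31 = -\frac{240}{169}, M32 - M23 = 0, giving b12 = 0, b13 = -\frac{12}{13}, b23 = 0, i.e. R = \frac{5}{13} - \frac{12}{13} e_{1} e_{3}.
Its e_{1} e_{3} coefficient is negative, so report the other preimage -R.
Answer: -\frac{5}{13} + \frac{12}{13} e_{1} e_{3}. Sheet selection: the two-to-one cover makes ±R indistinguishable at the matrix level (trace -\frac{69}{169}), so uniqueness comes from the required sign on e_{1} e_{3}.


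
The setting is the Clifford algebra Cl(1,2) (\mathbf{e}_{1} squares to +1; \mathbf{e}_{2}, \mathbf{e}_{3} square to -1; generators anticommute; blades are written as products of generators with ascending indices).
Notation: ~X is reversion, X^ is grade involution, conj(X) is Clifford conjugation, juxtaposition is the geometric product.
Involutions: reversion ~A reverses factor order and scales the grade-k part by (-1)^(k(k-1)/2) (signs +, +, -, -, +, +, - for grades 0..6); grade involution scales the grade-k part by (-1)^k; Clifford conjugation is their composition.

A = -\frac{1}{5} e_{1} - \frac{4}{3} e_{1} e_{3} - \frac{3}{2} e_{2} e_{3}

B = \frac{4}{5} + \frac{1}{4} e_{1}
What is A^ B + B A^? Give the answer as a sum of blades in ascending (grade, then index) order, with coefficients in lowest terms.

first term: \frac{1}{20} + \frac{4}{25} e_{1} + \frac{1}{3} e_{3} - \frac{16}{15} e_{1} e_{3} - \frac{6}{5} e_{2} e_{3} - \frac{3}{8} e_{1} e_{2} e_{3}
second term: \frac{1}{20} + \frac{4}{25} e_{1} - \frac{1}{3} e_{3} - \frac{16}{15} e_{1} e_{3} - \frac{6}{5} e_{2} e_{3} - \frac{3}{8} e_{1} e_{2} e_{3}
Answer: \frac{1}{10} + \frac{8}{25} e_{1} - \frac{32}{15} e_{1} e_{3} - \frac{12}{5} e_{2} e_{3} - \frac{3}{4} e_{1} e_{2} e_{3}


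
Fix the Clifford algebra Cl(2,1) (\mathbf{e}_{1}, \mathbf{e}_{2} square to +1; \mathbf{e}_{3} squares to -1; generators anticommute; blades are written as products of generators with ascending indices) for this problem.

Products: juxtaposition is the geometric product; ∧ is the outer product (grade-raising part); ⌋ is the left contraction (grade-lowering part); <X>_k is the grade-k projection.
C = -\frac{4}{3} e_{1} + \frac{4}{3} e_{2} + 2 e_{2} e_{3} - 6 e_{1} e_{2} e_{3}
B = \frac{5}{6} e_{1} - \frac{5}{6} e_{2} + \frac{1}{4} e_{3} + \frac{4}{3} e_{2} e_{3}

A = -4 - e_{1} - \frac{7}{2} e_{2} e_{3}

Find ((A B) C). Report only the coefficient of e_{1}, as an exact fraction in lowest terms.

step 1: -\frac{11}{2} - \frac{10}{3} e_{1} + \frac{101}{24} e_{2} - \frac{47}{12} e_{3} + \frac{5}{6} e_{1} e_{2} - \frac{1}{4} e_{1} e_{3} - \frac{16}{3} e_{2} e_{3} - \frac{17}{4} e_{1} e_{2} e_{3}
step 2: \frac{224}{9} + \frac{575}{18} e_{1} - \frac{140}{9} e_{2} + \frac{727}{36} e_{3} - \frac{137}{6} e_{1} e_{2} + \frac{985}{36} e_{1} e_{3} + \frac{179}{9} e_{2} e_{3} + \frac{304}{9} e_{1} e_{2} e_{3}
Answer: \frac{575}{18}


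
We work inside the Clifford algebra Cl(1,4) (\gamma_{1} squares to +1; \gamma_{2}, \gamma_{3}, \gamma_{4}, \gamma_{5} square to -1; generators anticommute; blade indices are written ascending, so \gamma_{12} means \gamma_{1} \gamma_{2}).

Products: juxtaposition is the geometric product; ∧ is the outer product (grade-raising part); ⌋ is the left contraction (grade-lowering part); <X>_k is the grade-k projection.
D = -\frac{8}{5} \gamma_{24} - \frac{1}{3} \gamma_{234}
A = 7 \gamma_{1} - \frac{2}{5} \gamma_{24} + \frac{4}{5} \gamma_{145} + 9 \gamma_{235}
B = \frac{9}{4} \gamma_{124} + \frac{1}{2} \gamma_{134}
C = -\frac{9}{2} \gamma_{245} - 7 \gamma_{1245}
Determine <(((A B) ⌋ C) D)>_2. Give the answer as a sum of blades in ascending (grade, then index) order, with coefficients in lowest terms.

step 1: \frac{9}{10} \gamma_{1} + \frac{63}{4} \gamma_{24} + \frac{9}{5} \gamma_{25} + \frac{7}{2} \gamma_{34} + \frac{2}{5} \gamma_{35} - \frac{1}{5} \gamma_{123} + \frac{9}{2} \gamma_{1245} - \frac{81}{4} \gamma_{1345}
step 2: \frac{63}{2} - \frac{81}{10} \gamma_{4} + \frac{567}{8} \gamma_{5} - \frac{63}{5} \gamma_{14} + \frac{441}{4} \gamma_{15} - \frac{63}{10} \gamma_{245}
step 3: \frac{324}{25} \gamma_{2} - \frac{252}{25} \gamma_{5} + \frac{504}{25} \gamma_{12} - \frac{27}{10} \gamma_{23} - \frac{252}{5} \gamma_{24} - \frac{21}{10} \gamma_{35} - \frac{21}{5} \gamma_{123} - \frac{21}{2} \gamma_{234} - \frac{567}{5} \gamma_{245} - \frac{882}{5} \gamma_{1245} + \frac{189}{8} \gamma_{2345} + \frac{147}{4} \gamma_{12345}
step 4: \frac{504}{25} \gamma_{12} - \frac{27}{10} \gamma_{23} - \frac{252}{5} \gamma_{24} - \frac{21}{10} \gamma_{35}
Answer: \frac{504}{25} \gamma_{12} - \frac{27}{10} \gamma_{23} - \frac{252}{5} \gamma_{24} - \frac{21}{10} \gamma_{35}


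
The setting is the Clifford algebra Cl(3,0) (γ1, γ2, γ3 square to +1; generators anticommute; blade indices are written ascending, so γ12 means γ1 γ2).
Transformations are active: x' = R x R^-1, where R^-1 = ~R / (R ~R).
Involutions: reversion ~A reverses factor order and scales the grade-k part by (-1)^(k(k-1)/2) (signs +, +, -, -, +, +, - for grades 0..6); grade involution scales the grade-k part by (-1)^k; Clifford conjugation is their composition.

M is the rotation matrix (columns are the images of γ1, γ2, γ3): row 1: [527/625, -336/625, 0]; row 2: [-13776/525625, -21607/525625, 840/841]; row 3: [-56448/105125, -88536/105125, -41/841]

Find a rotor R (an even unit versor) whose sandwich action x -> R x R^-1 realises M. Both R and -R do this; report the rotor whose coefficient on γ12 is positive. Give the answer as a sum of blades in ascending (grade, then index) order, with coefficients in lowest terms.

Method: write R = a + b12*γ12 + b13*γ13 + b23*γ23 with a^2 + b12^2 + b13^2 + b23^2 = 1 (so R^-1 = ~R). Expanding the columns R e_j ~R gives tr M = 4a^2 - 1 and, from the antisymmetric part, M21 - M12 = -4a*b12, M13 - M31 = 4a*b13, M32 - M23 = -4a*b23.
Here tr M = 15839/21025, so a^2 = (1 + tr M)/4 = 9216/21025 and a = ±96/145. Taking a = 96/145: M21 - M12 = 10752/21025, M13 - M31 = 56448/105125, M32 - M23 = -193536/105125, giving b12 = -28/145, b13 = 147/725, b23 = 504/725, i.e. R = 96/145 - 28/145*γ12 + 147/725*γ13 + 504/725*γ23.
Its γ12 coefficient is negative, so report the other preimage -R.
Answer: -96/145 + 28/145*γ12 - 147/725*γ13 - 504/725*γ23. Sheet selection: the two-to-one cover makes ±R indistinguishable at the matrix level (trace 15839/21025), so uniqueness comes from the required sign on γ12.


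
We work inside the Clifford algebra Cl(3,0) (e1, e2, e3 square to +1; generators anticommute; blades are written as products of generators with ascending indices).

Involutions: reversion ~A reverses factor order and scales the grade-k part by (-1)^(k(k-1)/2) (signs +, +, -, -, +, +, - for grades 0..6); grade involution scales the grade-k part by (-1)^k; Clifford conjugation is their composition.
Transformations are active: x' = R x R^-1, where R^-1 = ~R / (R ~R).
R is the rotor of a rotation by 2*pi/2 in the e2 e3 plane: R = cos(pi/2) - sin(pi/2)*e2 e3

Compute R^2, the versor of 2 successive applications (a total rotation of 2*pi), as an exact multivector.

Because a rotor carries half the rotation angle, composing 2 copies of this e2 e3-plane rotor multiplies the phase: 2*(pi/2) = pi, hence R^2 = cos(pi) - sin(pi)*e2 e3.
cos(pi) = -1 and sin(pi) = 0, so R^2 = -1. The total rotation 2*pi is 1 full turn, so every vector returns to itself, yet the rotor is -1, on the OTHER sheet of the double cover (an odd number of 2*pi turns).
Answer: -1


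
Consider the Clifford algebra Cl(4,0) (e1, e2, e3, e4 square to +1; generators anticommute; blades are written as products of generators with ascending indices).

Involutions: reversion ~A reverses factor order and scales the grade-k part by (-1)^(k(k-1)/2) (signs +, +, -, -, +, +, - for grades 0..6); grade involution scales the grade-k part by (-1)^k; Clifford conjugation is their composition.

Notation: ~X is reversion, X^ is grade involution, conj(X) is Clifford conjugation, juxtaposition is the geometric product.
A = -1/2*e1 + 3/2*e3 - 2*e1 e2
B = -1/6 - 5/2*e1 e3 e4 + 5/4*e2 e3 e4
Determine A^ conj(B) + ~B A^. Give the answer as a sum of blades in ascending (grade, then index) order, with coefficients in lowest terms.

first term: -1/12*e1 + 1/4*e3 + 1/3*e1 e2 - 15/4*e1 e4 + 15/8*e2 e4 - 5/4*e3 e4 - 5/2*e1 e3 e4 - 5*e2 e3 e4 + 5/8*e1 e2 e3 e4
second term: -1/12*e1 + 1/4*e3 + 1/3*e1 e2 + 15/4*e1 e4 - 15/8*e2 e4 + 5/4*e3 e4 - 5/2*e1 e3 e4 - 5*e2 e3 e4 + 5/8*e1 e2 e3 e4
Answer: -1/6*e1 + 1/2*e3 + 2/3*e1 e2 - 5*e1 e3 e4 - 10*e2 e3 e4 + 5/4*e1 e2 e3 e4


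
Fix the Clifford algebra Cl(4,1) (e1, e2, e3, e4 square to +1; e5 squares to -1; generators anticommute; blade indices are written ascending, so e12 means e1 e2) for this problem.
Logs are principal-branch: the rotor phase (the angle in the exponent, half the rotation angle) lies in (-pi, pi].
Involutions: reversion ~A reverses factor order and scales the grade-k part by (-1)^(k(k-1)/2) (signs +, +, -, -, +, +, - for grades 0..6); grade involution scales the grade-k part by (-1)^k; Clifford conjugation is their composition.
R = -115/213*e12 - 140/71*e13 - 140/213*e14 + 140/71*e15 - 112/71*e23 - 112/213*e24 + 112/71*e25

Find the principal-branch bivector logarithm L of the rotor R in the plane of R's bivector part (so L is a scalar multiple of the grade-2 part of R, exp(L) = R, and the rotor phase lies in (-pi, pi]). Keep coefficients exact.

The scalar part of R is 0, and that scalar determines the rotor phase on the principal branch; recovering the unit plane as bivector-part over sine of the phase gives L = phase * plane.
Concretely: cos(phase) = 0 gives phase = ±pi/2, and since phase/sin(phase) is even the sign is immaterial: L = (phase/sin(phase)) * <R>_2 = (pi/2) * <R>_2.
Answer: -115*pi/426*e12 - 70*pi/71*e13 - 70*pi/213*e14 + 70*pi/71*e15 - 56*pi/71*e23 - 56*pi/213*e24 + 56*pi/71*e25


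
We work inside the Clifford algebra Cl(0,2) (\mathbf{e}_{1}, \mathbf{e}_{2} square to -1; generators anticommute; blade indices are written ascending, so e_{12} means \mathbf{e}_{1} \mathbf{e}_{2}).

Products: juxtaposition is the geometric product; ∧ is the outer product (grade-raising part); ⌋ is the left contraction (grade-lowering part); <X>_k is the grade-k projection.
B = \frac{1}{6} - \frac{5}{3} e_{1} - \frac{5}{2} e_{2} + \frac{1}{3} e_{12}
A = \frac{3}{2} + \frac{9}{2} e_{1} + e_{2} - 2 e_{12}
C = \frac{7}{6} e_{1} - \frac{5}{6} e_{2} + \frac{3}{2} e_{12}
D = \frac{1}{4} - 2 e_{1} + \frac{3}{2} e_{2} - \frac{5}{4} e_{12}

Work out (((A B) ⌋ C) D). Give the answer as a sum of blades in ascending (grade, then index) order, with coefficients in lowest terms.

step 1: \frac{131}{12} - \frac{77}{12} e_{1} - \frac{7}{4} e_{2} - \frac{113}{12} e_{12}
step 2: \frac{1451}{72} + \frac{91}{9} e_{1} + \frac{19}{36} e_{2} + \frac{131}{8} e_{12}
step 3: \frac{719}{16} - 63 e_{1} + \frac{41}{4} e_{2} - \frac{39}{8} e_{12}
Answer: \frac{719}{16} - 63 e_{1} + \frac{41}{4} e_{2} - \frac{39}{8} e_{12}


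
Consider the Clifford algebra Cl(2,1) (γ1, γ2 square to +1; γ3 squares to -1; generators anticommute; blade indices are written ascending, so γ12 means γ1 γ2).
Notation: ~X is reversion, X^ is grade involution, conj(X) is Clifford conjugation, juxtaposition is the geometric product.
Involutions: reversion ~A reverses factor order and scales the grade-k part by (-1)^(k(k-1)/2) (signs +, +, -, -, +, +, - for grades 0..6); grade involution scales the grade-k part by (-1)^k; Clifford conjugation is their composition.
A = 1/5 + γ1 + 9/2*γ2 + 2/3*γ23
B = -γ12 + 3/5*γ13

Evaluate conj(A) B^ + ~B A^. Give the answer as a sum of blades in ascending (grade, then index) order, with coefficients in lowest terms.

first term: -9/2*γ1 + γ2 - 3/5*γ3 + 1/5*γ12 - 41/75*γ13 + 27/10*γ123
second term: -9/2*γ1 + γ2 - 3/5*γ3 - 1/5*γ12 + 41/75*γ13 - 27/10*γ123
Answer: -9*γ1 + 2*γ2 - 6/5*γ3


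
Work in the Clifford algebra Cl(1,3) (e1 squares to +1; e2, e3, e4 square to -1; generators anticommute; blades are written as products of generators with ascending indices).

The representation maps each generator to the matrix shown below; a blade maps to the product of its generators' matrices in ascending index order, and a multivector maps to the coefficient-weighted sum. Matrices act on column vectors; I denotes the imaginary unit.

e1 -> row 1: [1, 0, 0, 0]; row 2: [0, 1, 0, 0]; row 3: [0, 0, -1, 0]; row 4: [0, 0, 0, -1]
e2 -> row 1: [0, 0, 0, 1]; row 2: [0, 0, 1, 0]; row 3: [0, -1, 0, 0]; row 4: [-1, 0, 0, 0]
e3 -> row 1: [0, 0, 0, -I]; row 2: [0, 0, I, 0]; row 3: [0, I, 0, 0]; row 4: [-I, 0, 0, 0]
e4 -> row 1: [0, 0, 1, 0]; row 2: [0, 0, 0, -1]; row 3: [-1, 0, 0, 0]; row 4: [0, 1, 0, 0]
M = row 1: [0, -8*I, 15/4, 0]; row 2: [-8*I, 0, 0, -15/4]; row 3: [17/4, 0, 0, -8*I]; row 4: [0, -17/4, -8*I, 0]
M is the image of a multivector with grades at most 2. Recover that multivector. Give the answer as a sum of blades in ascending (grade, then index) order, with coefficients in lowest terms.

Method: the blade images are trace-orthogonal — tr(rho(e_A) rho(e_B)^-1) = 4 if A = B and 0 otherwise — and rho(e_A)^-1 = (e_A)^2 * rho(e_A) with (e_A)^2 = +1 or -1, so the coefficient of e_A in the preimage is (e_A)^2 * tr(M rho(e_A))/4.
Nonzero projections over blades of grade <= 2: e4: (e4)^2 = -1, tr(M rho(e4)) = 1, coefficient -1/4; e1 e4: (e1 e4)^2 = +1, tr(M rho(e1 e4)) = 16, coefficient 4; e3 e4: (e3 e4)^2 = -1, tr(M rho(e3 e4)) = -32, coefficient 8. Every other blade of grade <= 2 projects to 0.
Answer: -1/4*e4 + 4*e1 e4 + 8*e3 e4


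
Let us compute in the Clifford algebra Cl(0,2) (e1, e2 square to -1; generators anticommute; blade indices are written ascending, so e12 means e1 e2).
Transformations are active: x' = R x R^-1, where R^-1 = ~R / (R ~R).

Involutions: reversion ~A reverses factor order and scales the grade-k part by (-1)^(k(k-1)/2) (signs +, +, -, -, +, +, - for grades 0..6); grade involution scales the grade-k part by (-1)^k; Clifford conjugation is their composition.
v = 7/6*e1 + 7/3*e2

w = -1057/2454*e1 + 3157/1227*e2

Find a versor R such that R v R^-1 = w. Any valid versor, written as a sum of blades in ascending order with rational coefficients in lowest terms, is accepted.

Take R = v + w = 301/409*e1 + 6020/1227*e2. Because q(v) = q(w) = -245/36, conjugation by R sends v exactly to w.
Answer: 301/409*e1 + 6020/1227*e2


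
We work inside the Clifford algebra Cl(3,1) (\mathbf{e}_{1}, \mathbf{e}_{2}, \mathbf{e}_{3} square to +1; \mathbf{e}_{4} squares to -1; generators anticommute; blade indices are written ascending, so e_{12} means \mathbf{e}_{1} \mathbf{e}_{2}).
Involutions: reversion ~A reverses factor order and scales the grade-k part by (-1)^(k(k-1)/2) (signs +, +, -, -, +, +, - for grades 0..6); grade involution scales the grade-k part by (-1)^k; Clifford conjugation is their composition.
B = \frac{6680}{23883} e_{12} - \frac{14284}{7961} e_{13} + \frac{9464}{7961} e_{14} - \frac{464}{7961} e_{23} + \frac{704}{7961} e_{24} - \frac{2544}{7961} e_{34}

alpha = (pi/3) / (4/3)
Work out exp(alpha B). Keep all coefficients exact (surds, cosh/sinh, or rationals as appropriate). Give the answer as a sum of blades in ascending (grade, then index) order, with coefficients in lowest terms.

B^2 term by term: the squares give (\frac{6680}{23883})^2*(e_{12})^2 + (-\frac{14284}{7961})^2*(e_{13})^2 + (\frac{9464}{7961})^2*(e_{14})^2 + (-\frac{464}{7961})^2*(e_{23})^2 + (\frac{704}{7961})^2*(e_{24})^2 + (-\frac{2544}{7961})^2*(e_{34})^2 = \frac{44622400}{570397689}*(-1) + \frac{204032656}{63377521}*(-1) + \frac{89567296}{63377521}*(+1) + \frac{215296}{63377521}*(-1) + \frac{495616}{63377521}*(+1) + \frac{6471936}{63377521}*(+1) = -\frac{16}{9} (each basis 2-blade squares to minus the product of its generators' squares); cross terms between blades sharing an index anticommute and cancel; the commuting (index-disjoint) pairs give grade-4 terms 2*c*c'*(blade product), which cancel blade by blade — e_{1234}: -\frac{11329280}{63377521} + \frac{20111872}{63377521} - \frac{8782592}{63377521} = 0 — confirming B is simple. So B^2 = -\frac{16}{9}.
B^2 = -\frac{16}{9} — the negative square puts this in the circular regime; l = \frac{4}{3}, alpha*l = \frac{\pi}{3}, so exp(alpha B) = cos(\frac{\pi}{3}) + (sin(\frac{\pi}{3})/(\frac{4}{3}))*B = \frac{1}{2} + (\frac{3 \sqrt{3}}{8})*B.
Answer: \frac{1}{2} + \frac{835 \sqrt{3}}{7961} e_{12} - \frac{10713 \sqrt{3}}{15922} e_{13} + \frac{3549 \sqrt{3}}{7961} e_{14} - \frac{174 \sqrt{3}}{7961} e_{23} + \frac{264 \sqrt{3}}{7961} e_{24} - \frac{954 \sqrt{3}}{7961} e_{34}


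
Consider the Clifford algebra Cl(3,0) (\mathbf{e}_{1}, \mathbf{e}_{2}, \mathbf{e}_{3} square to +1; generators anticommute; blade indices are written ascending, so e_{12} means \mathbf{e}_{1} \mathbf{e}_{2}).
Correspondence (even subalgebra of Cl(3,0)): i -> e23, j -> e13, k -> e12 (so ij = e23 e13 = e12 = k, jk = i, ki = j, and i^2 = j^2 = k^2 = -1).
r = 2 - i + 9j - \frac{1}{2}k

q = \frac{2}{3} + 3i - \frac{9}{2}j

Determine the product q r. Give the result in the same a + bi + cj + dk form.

In blades: q = \frac{2}{3} - \frac{9}{2} e_{13} + 3 e_{23}, r = 2 - \frac{1}{2} e_{12} + 9 e_{13} - e_{23}.
Distribute q over r term by term (generator squares from the signature, products reordered to ascending indices): (\frac{2}{3})*r = \frac{4}{3} - \frac{1}{3} e_{12} + 6 e_{13} - \frac{2}{3} e_{23}; (-\frac{9}{2} e_{13})*r = \frac{81}{2} - \frac{9}{2} e_{12} - 9 e_{13} + \frac{9}{4} e_{23}; (3 e_{23})*r = 3 + 27 e_{12} + \frac{3}{2} e_{13} + 6 e_{23}.
Sum: \frac{269}{6} + \frac{133}{6} e_{12} - \frac{3}{2} e_{13} + \frac{91}{12} e_{23}; translating back through the correspondence:
Answer: \frac{269}{6} + \frac{91}{12}i - \frac{3}{2}j + \frac{133}{6}k


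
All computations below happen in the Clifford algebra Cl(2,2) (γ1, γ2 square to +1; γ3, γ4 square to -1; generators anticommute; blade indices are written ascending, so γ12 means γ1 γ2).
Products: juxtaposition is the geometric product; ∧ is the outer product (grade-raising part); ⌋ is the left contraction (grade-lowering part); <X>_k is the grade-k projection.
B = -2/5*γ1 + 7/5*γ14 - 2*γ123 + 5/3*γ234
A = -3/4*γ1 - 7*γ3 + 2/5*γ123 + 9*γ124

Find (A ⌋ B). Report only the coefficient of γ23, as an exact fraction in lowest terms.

step 1: -1/2 - 21/20*γ4 - 14*γ12 + 3/2*γ23 - 35/3*γ24
Answer: 3/2


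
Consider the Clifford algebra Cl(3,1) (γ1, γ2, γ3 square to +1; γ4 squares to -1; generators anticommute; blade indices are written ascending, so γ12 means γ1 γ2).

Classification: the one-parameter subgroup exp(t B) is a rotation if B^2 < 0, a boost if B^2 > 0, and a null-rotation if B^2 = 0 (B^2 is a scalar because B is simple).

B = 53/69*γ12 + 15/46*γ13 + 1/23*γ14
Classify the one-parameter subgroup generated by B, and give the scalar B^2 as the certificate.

B^2 term by term: the squares give (53/69)^2*(γ12)^2 + (15/46)^2*(γ13)^2 + (1/23)^2*(γ14)^2 = 2809/4761*(-1) + 225/2116*(-1) + 1/529*(+1) = -25/36 (each basis 2-blade squares to minus the product of its generators' squares); cross terms between blades sharing an index anticommute and cancel. So B^2 = -25/36.
Answer: rotation, certificate B^2 = -25/36. No conjugation can change B^2 = -25/36; the sign gives the class.


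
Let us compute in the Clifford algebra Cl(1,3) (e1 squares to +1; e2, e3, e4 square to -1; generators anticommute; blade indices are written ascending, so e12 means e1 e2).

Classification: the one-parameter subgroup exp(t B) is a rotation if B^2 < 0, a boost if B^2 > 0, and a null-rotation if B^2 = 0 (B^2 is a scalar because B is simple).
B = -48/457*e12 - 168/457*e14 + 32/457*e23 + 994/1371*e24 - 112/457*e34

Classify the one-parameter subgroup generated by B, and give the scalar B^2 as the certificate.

B^2 term by term: the squares give (-48/457)^2*(e12)^2 + (-168/457)^2*(e14)^2 + (32/457)^2*(e23)^2 + (994/1371)^2*(e24)^2 + (-112/457)^2*(e34)^2 = 2304/208849*(+1) + 28224/208849*(+1) + 1024/208849*(-1) + 988036/1879641*(-1) + 12544/208849*(-1) = -4/9 (each basis 2-blade squares to minus the product of its generators' squares); cross terms between blades sharing an index anticommute and cancel; the commuting (index-disjoint) pairs give grade-4 terms 2*c*c'*(blade product), which cancel blade by blade — e1234: 10752/208849 - 10752/208849 = 0 — confirming B is simple. So B^2 = -4/9.
Answer: rotation, certificate B^2 = -4/9. Key observation: B^2 = -4/9 is a conjugation invariant, so its sign decides the class regardless of the surface form of B.


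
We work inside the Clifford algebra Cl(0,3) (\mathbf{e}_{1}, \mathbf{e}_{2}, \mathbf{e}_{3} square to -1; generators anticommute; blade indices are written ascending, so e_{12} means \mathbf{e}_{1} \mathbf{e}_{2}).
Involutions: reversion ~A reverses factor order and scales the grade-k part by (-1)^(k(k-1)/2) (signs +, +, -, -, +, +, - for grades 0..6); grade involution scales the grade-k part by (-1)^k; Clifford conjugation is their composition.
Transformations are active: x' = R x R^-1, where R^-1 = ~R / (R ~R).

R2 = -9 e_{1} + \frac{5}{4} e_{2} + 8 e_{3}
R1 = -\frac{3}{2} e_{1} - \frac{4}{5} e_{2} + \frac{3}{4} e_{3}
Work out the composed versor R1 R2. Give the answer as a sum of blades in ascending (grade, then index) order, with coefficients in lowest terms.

Distribute over the terms of R1 (each basis-blade product reordered to ascending indices, repeated generators contracted through their squares):
(-\frac{3}{2} e_{1}) R2 = -\frac{27}{2} - \frac{15}{8} e_{12} - 12 e_{13}
(-\frac{4}{5} e_{2}) R2 = 1 - \frac{36}{5} e_{12} - \frac{32}{5} e_{23}
(\frac{3}{4} e_{3}) R2 = -6 + \frac{27}{4} e_{13} - \frac{15}{16} e_{23}
Summing the partial products and collecting blades:
Answer: -\frac{37}{2} - \frac{363}{40} e_{12} - \frac{21}{4} e_{13} - \frac{587}{80} e_{23}


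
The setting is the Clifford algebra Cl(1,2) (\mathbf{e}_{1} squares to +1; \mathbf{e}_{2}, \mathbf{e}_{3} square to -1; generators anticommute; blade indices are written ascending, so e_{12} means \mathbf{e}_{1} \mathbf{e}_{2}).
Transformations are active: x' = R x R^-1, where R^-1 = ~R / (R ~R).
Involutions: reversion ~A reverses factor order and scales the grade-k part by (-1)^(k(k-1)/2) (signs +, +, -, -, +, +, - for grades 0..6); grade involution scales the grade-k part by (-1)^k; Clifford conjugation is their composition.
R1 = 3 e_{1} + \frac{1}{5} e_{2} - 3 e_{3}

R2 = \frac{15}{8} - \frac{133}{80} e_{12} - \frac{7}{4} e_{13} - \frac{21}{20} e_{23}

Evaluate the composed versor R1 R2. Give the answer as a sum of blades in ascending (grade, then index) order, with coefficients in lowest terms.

Distribute over the terms of R1 (each basis-blade product reordered to ascending indices, repeated generators contracted through their squares):
(3 e_{1}) R2 = \frac{45}{8} e_{1} - \frac{399}{80} e_{2} - \frac{21}{4} e_{3} - \frac{63}{20} e_{123}
(\frac{1}{5} e_{2}) R2 = -\frac{133}{400} e_{1} + \frac{3}{8} e_{2} + \frac{21}{100} e_{3} + \frac{7}{20} e_{123}
(-3 e_{3}) R2 = \frac{21}{4} e_{1} + \frac{63}{20} e_{2} - \frac{45}{8} e_{3} + \frac{399}{80} e_{123}
Summing the partial products and collecting blades:
Answer: \frac{4217}{400} e_{1} - \frac{117}{80} e_{2} - \frac{2133}{200} e_{3} + \frac{35}{16} e_{123}


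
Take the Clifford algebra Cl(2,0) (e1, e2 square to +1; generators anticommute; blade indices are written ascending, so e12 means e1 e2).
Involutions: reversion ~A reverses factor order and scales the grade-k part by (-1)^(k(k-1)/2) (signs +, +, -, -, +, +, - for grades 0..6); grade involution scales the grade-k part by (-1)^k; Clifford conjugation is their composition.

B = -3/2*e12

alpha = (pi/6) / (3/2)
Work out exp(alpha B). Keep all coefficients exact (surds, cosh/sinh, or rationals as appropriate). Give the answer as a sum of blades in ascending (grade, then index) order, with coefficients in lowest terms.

B^2 = (-3/2)^2*(e12)^2 = 9/4*(-1) = -9/4 (a basis 2-blade squares to minus the product of its generators' squares).
B^2 = -9/4 — a negative square means the series sums to a rotation: l = 3/2, alpha*l = pi/6, so exp(alpha B) = cos(pi/6) + (sin(pi/6)/(3/2))*B = sqrt(3)/2 + (1/3)*B.
Answer: sqrt(3)/2 - 1/2*e12


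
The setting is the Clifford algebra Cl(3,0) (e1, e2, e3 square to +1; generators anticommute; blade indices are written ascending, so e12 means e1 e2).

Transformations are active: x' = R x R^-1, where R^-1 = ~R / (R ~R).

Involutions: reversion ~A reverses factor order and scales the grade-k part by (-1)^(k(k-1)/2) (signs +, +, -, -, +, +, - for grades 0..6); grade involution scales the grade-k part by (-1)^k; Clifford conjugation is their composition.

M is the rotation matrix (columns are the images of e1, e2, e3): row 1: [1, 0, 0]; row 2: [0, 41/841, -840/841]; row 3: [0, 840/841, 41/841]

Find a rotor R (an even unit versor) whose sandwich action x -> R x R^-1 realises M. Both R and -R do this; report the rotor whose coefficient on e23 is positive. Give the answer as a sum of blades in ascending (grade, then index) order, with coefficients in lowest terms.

Method: write R = a + b12*e12 + b13*e13 + b23*e23 with a^2 + b12^2 + b13^2 + b23^2 = 1 (so R^-1 = ~R). Expanding the columns R e_j ~R gives tr M = 4a^2 - 1 and, from the antisymmetric part, M21 - M12 = -4a*b12, M13 - M31 = 4a*b13, M32 - M23 = -4a*b23.
Here tr M = 923/841, so a^2 = (1 + tr M)/4 = 441/841 and a = ±21/29. Taking a = 21/29: M21 - M12 = 0, M13 - M31 = 0, M32 - M23 = 1680/841, giving b12 = 0, b13 = 0, b23 = -20/29, i.e. R = 21/29 - 20/29*e23.
Its e23 coefficient is negative, so report the other preimage -R.
Answer: -21/29 + 20/29*e23. Uniqueness: Spin(3) -> SO(3) maps R and -R to the same rotation of trace 923/841; fixing the sign of the e23 coefficient removes the ambiguity.


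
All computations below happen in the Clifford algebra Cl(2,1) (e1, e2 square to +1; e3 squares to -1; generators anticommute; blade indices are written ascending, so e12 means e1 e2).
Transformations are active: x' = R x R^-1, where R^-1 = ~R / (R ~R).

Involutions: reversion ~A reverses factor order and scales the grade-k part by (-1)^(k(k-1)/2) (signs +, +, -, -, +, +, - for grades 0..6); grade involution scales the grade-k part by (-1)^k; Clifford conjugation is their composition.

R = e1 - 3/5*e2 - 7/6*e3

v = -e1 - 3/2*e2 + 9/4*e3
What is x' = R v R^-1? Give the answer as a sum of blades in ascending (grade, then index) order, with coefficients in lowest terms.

~R = e1 - 3/5*e2 - 7/6*e3, and R ~R = -1/900, so R^-1 = ~R / (-1/900).
R v = 101/40 - 21/10*e12 + 13/12*e13 - 31/10*e23
Answer: -4544*e1 + 5457/2*e2 + 21201/4*e3


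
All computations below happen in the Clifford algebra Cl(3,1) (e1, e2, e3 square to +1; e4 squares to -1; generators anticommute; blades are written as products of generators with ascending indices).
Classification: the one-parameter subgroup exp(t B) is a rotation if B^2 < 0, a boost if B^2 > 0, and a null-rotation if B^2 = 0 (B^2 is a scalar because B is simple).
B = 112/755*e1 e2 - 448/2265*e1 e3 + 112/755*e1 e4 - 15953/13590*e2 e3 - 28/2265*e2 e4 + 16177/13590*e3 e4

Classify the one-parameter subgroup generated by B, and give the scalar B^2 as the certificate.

B^2 term by term: the squares give (112/755)^2*(e1 e2)^2 + (-448/2265)^2*(e1 e3)^2 + (112/755)^2*(e1 e4)^2 + (-15953/13590)^2*(e2 e3)^2 + (-28/2265)^2*(e2 e4)^2 + (16177/13590)^2*(e3 e4)^2 = 12544/570025*(-1) + 200704/5130225*(-1) + 12544/570025*(+1) + 254498209/184688100*(-1) + 784/5130225*(+1) + 261695329/184688100*(+1) = 0 (each basis 2-blade squares to minus the product of its generators' squares); cross terms between blades sharing an index anticommute and cancel; the commuting (index-disjoint) pairs give grade-4 terms 2*c*c'*(blade product), which cancel blade by blade — e1 e2 e3 e4: 1811824/5130225 - 25088/5130225 - 1786736/5130225 = 0 — confirming B is simple. So B^2 = 0.
Answer: null-rotation, certificate B^2 = 0. The scalar 0 is the complete invariant here: its sign names the subgroup type.


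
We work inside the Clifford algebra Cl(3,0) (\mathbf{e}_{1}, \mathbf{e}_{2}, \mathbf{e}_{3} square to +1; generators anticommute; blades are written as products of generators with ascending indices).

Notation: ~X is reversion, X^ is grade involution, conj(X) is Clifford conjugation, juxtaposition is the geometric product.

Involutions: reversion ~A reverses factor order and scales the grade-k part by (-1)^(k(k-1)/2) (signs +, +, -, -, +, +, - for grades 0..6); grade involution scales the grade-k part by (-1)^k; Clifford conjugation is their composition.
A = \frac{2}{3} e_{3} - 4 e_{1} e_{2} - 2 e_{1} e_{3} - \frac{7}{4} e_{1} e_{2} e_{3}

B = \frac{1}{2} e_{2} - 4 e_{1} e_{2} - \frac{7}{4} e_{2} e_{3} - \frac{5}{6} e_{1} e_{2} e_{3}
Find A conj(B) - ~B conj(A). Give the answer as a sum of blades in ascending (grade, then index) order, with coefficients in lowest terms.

first term: \frac{349}{24} + \frac{81}{16} e_{1} + \frac{1}{2} e_{2} + \frac{11}{3} e_{3} + \frac{53}{18} e_{1} e_{2} - \frac{63}{8} e_{1} e_{3} - \frac{23}{3} e_{2} e_{3} + \frac{5}{3} e_{1} e_{2} e_{3}
second term: -\frac{349}{24} + \frac{17}{16} e_{1} + \frac{1}{2} e_{2} + \frac{11}{3} e_{3} + \frac{53}{18} e_{1} e_{2} - \frac{49}{8} e_{1} e_{3} - \frac{25}{3} e_{2} e_{3} - \frac{11}{3} e_{1} e_{2} e_{3}
Answer: \frac{349}{12} + 4 e_{1} - \frac{7}{4} e_{1} e_{3} + \frac{2}{3} e_{2} e_{3} + \frac{16}{3} e_{1} e_{2} e_{3}


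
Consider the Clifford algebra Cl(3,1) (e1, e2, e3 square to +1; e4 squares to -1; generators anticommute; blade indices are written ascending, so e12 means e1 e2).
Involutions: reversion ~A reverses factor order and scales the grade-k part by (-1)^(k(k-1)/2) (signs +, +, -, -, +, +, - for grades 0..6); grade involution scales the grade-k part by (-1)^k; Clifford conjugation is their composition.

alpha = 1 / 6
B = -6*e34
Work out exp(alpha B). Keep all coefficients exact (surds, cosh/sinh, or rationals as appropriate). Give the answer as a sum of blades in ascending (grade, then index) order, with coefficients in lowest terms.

B^2 = (-6)^2*(e34)^2 = 36*(+1) = 36 (a basis 2-blade squares to minus the product of its generators' squares).
B^2 = 36 — since the square is positive, the closed form is hyperbolic: l = 6, alpha*l = 1, so exp(alpha B) = cosh(1) + (sinh(1)/6)*B = cosh(1) + (sinh(1)/6)*B.
Answer: cosh(1) - sinh(1)*e34


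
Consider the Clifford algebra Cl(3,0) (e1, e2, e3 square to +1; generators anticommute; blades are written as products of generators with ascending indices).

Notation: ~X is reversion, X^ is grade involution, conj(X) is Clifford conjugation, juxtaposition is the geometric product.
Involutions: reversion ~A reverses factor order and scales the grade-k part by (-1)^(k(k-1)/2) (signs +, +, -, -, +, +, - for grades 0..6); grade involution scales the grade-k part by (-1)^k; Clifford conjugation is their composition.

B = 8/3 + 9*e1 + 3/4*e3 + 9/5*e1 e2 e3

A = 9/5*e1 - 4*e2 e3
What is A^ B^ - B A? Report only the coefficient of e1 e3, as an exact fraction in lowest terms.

first term: 81/5 - 12*e1 + 3*e2 + 27/20*e1 e3 - 557/75*e2 e3 + 36*e1 e2 e3
second term: 81/5 + 12*e1 + 3*e2 - 27/20*e1 e3 - 557/75*e2 e3 - 36*e1 e2 e3
Answer: 27/10


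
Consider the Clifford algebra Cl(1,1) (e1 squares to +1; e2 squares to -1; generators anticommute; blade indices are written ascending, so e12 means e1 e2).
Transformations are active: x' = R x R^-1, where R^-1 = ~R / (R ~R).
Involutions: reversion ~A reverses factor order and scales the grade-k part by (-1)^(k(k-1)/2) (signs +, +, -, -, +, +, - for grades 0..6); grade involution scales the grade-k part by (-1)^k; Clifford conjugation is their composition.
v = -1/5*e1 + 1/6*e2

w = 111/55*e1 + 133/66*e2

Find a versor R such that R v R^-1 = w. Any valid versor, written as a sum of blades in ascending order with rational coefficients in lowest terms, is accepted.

Why this works: both vectors square to 11/900, so q(v) = q(w) and R = v + w = 20/11*e1 + 24/11*e2 carries v to w — its own direction survives, the complement (v - w)/2 flips.
Answer: 20/11*e1 + 24/11*e2


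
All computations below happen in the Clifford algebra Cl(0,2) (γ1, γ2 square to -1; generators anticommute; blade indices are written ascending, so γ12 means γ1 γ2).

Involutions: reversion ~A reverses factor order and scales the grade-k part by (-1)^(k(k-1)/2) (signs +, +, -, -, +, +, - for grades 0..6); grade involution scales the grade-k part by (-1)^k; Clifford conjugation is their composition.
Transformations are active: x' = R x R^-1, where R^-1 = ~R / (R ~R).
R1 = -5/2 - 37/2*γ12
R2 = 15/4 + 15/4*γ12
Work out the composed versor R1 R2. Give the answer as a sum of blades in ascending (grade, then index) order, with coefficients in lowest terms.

Distribute over the terms of R1 (each basis-blade product reordered to ascending indices, repeated generators contracted through their squares):
(-5/2) R2 = -75/8 - 75/8*γ12
(-37/2*γ12) R2 = 555/8 - 555/8*γ12
Summing the partial products and collecting blades:
Answer: 60 - 315/4*γ12


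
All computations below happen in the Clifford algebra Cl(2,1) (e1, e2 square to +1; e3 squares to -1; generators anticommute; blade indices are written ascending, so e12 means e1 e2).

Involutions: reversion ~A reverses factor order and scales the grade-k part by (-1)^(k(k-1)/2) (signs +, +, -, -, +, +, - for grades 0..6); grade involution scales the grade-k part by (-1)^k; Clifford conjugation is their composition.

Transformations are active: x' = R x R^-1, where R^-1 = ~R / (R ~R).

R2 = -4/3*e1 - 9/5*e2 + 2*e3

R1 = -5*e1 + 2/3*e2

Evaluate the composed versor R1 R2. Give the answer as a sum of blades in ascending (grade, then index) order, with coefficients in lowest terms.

Distribute over the terms of R1 (each basis-blade product reordered to ascending indices, repeated generators contracted through their squares):
(-5*e1) R2 = 20/3 + 9*e12 - 10*e13
(2/3*e2) R2 = -6/5 + 8/9*e12 + 4/3*e23
Summing the partial products and collecting blades:
Answer: 82/15 + 89/9*e12 - 10*e13 + 4/3*e23


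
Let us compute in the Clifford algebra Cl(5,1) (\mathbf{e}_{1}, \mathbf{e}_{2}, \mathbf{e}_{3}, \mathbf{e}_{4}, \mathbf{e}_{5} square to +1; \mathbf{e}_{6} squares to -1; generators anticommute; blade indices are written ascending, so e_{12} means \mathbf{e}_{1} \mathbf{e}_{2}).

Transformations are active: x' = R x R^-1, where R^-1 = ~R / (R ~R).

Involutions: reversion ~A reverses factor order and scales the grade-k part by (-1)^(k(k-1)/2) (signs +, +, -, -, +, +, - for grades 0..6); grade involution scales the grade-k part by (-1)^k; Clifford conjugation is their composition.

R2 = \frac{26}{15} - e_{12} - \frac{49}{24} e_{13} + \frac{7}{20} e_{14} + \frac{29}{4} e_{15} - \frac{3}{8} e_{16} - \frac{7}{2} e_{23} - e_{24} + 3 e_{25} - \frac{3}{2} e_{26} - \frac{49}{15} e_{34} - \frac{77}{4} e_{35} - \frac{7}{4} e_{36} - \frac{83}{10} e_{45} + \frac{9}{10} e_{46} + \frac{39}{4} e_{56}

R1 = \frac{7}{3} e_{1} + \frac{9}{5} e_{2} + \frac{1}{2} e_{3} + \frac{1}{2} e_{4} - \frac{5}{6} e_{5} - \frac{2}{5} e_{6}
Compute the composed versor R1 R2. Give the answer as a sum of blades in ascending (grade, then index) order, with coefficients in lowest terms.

Distribute over the terms of R1 (each basis-blade product reordered to ascending indices, repeated generators contracted through their squares):
(\frac{7}{3} e_{1}) R2 = \frac{182}{45} e_{1} - \frac{7}{3} e_{2} - \frac{343}{72} e_{3} + \frac{49}{60} e_{4} + \frac{203}{12} e_{5} - \frac{7}{8} e_{6} - \frac{49}{6} e_{123} - \frac{7}{3} e_{124} + 7 e_{125} - \frac{7}{2} e_{126} - \frac{343}{45} e_{134} - \frac{539}{12} e_{135} - \frac{49}{12} e_{136} - \frac{581}{30} e_{145} + \frac{21}{10} e_{146} + \frac{91}{4} e_{156}
(\frac{9}{5} e_{2}) R2 = \frac{9}{5} e_{1} + \frac{78}{25} e_{2} - \frac{63}{10} e_{3} - \frac{9}{5} e_{4} + \frac{27}{5} e_{5} - \frac{27}{10} e_{6} + \frac{147}{40} e_{123} - \frac{63}{100} e_{124} - \frac{261}{20} e_{125} + \frac{27}{40} e_{126} - \frac{147}{25} e_{234} - \frac{693}{20} e_{235} - \frac{63}{20} e_{236} - \frac{747}{50} e_{245} + \frac{81}{50} e_{246} + \frac{351}{20} e_{256}
(\frac{1}{2} e_{3}) R2 = \frac{49}{48} e_{1} + \frac{7}{4} e_{2} + \frac{13}{15} e_{3} - \frac{49}{30} e_{4} - \frac{77}{8} e_{5} - \frac{7}{8} e_{6} - \frac{1}{2} e_{123} - \frac{7}{40} e_{134} - \frac{29}{8} e_{135} + \frac{3}{16} e_{136} + \frac{1}{2} e_{234} - \frac{3}{2} e_{235} + \frac{3}{4} e_{236} - \frac{83}{20} e_{345} + \frac{9}{20} e_{346} + \frac{39}{8} e_{356}
(\frac{1}{2} e_{4}) R2 = -\frac{7}{40} e_{1} + \frac{1}{2} e_{2} + \frac{49}{30} e_{3} + \frac{13}{15} e_{4} - \frac{83}{20} e_{5} + \frac{9}{20} e_{6} - \frac{1}{2} e_{124} - \frac{49}{48} e_{134} - \frac{29}{8} e_{145} + \frac{3}{16} e_{146} - \frac{7}{4} e_{234} - \frac{3}{2} e_{245} + \frac{3}{4} e_{246} + \frac{77}{8} e_{345} + \frac{7}{8} e_{346} + \frac{39}{8} e_{456}
(-\frac{5}{6} e_{5}) R2 = \frac{145}{24} e_{1} + \frac{5}{2} e_{2} - \frac{385}{24} e_{3} - \frac{83}{12} e_{4} - \frac{13}{9} e_{5} - \frac{65}{8} e_{6} + \frac{5}{6} e_{125} + \frac{245}{144} e_{135} - \frac{7}{24} e_{145} - \frac{5}{16} e_{156} + \frac{35}{12} e_{235} + \frac{5}{6} e_{245} - \frac{5}{4} e_{256} + \frac{49}{18} e_{345} - \frac{35}{24} e_{356} + \frac{3}{4} e_{456}
(-\frac{2}{5} e_{6}) R2 = \frac{3}{20} e_{1} + \frac{3}{5} e_{2} + \frac{7}{10} e_{3} - \frac{9}{25} e_{4} - \frac{39}{10} e_{5} - \frac{52}{75} e_{6} + \frac{2}{5} e_{126} + \frac{49}{60} e_{136} - \frac{7}{50} e_{146} - \frac{29}{10} e_{156} + \frac{7}{5} e_{236} + \frac{2}{5} e_{246} - \frac{6}{5} e_{256} + \frac{98}{75} e_{346} + \frac{77}{10} e_{356} + \frac{83}{25} e_{456}
Summing the partial products and collecting blades:
Answer: \frac{1855}{144} e_{1} + \frac{1841}{300} e_{2} - \frac{4303}{180} e_{3} - \frac{677}{75} e_{4} + \frac{1151}{360} e_{5} - \frac{7691}{600} e_{6} - \frac{599}{120} e_{123} - \frac{1039}{300} e_{124} - \frac{313}{60} e_{125} - \frac{97}{40} e_{126} - \frac{6349}{720} e_{134} - \frac{6745}{144} e_{135} - \frac{739}{240} e_{136} - \frac{1397}{60} e_{145} + \frac{859}{400} e_{146} + \frac{1563}{80} e_{156} - \frac{713}{100} e_{234} - \frac{997}{30} e_{235} - e_{236} - \frac{2341}{150} e_{245} + \frac{277}{100} e_{246} + \frac{151}{10} e_{256} + \frac{2951}{360} e_{345} + \frac{1579}{600} e_{346} + \frac{667}{60} e_{356} + \frac{1789}{200} e_{456}
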